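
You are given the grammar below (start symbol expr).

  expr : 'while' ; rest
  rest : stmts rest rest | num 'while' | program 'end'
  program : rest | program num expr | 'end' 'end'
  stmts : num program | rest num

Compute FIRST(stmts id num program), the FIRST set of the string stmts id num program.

Add FIRST(stmts) = { 'end', num }; stmts is not nullable, stop.

{ 'end', num }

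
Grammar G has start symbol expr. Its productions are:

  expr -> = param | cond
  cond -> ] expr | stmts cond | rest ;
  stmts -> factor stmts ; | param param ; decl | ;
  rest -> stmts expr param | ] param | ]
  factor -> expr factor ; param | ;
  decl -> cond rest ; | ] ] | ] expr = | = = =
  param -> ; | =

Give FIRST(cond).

{ ;, =, ] }

cond -> ] expr contributes {]}.
From cond -> stmts cond: add FIRST(stmts) = { ;, =, ] }.
From cond -> rest ;: add FIRST(rest) = { ;, =, ] }.
Union: FIRST(cond) = { ;, =, ] }.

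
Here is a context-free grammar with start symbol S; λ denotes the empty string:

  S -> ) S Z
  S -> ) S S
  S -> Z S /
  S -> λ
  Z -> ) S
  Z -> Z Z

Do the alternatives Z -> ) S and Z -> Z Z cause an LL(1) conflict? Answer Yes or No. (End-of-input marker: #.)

FIRST() S) = { ) } and FIRST(Z Z) = { ) }.
Both contain ), so the two alternatives are not disjoint — LL(1) conflict.

Yes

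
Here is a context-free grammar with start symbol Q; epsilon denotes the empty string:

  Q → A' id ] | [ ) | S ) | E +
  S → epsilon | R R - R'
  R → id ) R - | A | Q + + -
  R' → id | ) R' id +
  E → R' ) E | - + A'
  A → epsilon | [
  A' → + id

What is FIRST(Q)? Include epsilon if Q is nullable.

From Q → A' id ]: add FIRST(A') = { + }.
Q → [ ) contributes {[}.
From Q → S ): S nullable, take FIRST(S) ∪ {)} = { ), +, -, [, id }.
From Q → E +: add FIRST(E) = { ), -, id }.
Union: FIRST(Q) = { ), +, -, [, id }.

{ ), +, -, [, id }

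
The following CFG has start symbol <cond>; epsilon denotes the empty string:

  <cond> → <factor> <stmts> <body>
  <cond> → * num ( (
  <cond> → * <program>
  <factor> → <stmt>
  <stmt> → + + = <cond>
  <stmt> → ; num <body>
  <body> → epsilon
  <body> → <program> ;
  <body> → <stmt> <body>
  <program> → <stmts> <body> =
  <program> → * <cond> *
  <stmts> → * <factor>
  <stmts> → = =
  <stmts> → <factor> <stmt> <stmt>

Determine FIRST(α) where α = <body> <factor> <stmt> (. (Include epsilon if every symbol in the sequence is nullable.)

{ *, +, ;, = }

Add FIRST(<body>)\{epsilon} = { *, +, ;, = }; <body> is nullable, continue.
Add FIRST(<factor>) = { +, ; }; <factor> is not nullable, stop.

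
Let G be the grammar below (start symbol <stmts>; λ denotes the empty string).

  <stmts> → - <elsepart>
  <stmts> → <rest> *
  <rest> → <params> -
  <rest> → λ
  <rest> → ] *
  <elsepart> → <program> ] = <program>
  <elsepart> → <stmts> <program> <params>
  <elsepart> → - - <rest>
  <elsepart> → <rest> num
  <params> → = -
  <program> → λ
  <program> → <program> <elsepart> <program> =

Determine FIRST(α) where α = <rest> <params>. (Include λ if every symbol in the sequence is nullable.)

Add FIRST(<rest>)\{λ} = { =, ] }; <rest> is nullable, continue.
Add FIRST(<params>) = { = }; <params> is not nullable, stop.

{ =, ] }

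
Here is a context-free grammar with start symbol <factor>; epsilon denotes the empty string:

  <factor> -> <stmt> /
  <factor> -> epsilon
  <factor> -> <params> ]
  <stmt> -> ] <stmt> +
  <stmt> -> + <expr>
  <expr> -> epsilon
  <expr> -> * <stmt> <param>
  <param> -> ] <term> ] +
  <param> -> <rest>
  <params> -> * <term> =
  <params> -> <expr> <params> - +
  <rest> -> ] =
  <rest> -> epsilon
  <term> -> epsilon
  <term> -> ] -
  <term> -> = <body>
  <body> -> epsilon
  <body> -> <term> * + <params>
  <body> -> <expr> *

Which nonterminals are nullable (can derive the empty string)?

Directly nullable (have an epsilon-production): <factor>, <expr>, <rest>, <term>, <body>.
<param> -> <rest> with every symbol nullable, so <param> is nullable.
No other nonterminal has a production whose RHS symbols are all nullable.

{ <body>, <expr>, <factor>, <param>, <rest>, <term> }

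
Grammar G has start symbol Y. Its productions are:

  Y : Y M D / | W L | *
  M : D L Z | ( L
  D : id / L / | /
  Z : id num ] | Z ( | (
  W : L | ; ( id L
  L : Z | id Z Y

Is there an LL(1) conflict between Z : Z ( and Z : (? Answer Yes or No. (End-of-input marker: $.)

FIRST(Z () = { (, id } and FIRST(() = { ( }.
Both contain (, so the two alternatives are not disjoint — LL(1) conflict.

Yes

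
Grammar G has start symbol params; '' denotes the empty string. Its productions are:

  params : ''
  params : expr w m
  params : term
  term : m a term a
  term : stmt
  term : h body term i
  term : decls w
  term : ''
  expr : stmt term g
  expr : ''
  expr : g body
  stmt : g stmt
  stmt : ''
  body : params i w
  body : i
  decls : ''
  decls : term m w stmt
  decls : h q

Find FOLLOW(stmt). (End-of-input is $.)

In term : stmt: stmt is at the end, add FOLLOW(term) = { $, a, g, i, m }.
In expr : stmt term g: add FIRST(term g) = { g, h, m, w }.
In stmt : g stmt: stmt is at the end, add FOLLOW(stmt) = { $, a, g, h, i, m, w }.
In decls : term m w stmt: stmt is at the end, add FOLLOW(decls) = { w }.
Union: FOLLOW(stmt) = { $, a, g, h, i, m, w }.

{ $, a, g, h, i, m, w }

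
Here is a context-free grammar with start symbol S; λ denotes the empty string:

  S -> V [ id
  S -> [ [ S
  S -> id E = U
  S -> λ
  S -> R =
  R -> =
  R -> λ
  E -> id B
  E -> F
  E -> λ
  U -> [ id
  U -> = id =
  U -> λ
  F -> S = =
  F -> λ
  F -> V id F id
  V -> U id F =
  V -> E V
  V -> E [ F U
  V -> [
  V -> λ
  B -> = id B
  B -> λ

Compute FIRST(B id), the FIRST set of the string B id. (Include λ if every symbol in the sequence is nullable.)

{ =, id }

Add FIRST(B)\{λ} = { = }; B is nullable, continue.
id is a terminal; add {id} and stop.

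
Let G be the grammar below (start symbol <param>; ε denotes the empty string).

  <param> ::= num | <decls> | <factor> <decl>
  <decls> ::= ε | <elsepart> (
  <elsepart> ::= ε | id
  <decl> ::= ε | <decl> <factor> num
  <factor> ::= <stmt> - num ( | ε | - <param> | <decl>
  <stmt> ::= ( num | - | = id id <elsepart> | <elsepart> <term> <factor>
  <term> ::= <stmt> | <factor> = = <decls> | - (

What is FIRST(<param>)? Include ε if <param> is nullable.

<param> ::= num contributes {num}.
From <param> ::= <decls>: add FIRST(<decls>) = { (, id, ε } (including ε since <decls> is nullable).
From <param> ::= <factor> <decl>: <factor>, <decl> nullable, take FIRST(<factor>) ∪ FIRST(<decl>) = { (, -, =, id, num }; also ε since the whole RHS is nullable.
Union: FIRST(<param>) = { (, -, =, id, num, ε }.

{ (, -, =, id, num, ε }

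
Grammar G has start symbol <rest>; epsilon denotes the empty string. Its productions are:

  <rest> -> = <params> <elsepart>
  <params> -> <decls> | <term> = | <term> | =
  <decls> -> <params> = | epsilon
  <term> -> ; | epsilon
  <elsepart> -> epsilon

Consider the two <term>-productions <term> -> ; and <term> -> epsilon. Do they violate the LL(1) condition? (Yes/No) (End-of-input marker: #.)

FIRST(;) = { ; } and FIRST(epsilon) = { epsilon }.
The second is nullable but FOLLOW(<term>) = { #, = } is disjoint from FIRST of the first.

No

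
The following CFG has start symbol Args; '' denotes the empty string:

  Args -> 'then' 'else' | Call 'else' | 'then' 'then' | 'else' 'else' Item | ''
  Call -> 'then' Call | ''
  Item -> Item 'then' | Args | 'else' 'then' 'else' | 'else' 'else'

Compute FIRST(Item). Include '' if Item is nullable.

From Item -> Item 'then': Item nullable, take FIRST(Item) ∪ {'then'} = { 'else', 'then' }.
From Item -> Args: add FIRST(Args) = { 'else', 'then', '' } (including '' since Args is nullable).
Item -> 'else' 'then' 'else' contributes {'else'}.
Item -> 'else' 'else' contributes {'else'}.
Union: FIRST(Item) = { 'else', 'then', '' }.

{ 'else', 'then', '' }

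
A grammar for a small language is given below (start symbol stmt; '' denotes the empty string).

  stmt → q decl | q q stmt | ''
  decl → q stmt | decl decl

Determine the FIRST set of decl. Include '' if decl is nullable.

{ q }

decl → q stmt contributes {q}.
From decl → decl decl: add FIRST(decl) = { q }.
Union: FIRST(decl) = { q }.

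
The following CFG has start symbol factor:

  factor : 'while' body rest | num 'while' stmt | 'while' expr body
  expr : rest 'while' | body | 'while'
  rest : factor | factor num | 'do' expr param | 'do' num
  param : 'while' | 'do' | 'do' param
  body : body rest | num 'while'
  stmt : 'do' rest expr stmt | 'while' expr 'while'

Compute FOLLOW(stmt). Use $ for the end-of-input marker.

In factor : num 'while' stmt: stmt is at the end, add FOLLOW(factor) = { $, 'do', 'while', num }.
In stmt : 'do' rest expr stmt: stmt is at the end, add FOLLOW(stmt) = { $, 'do', 'while', num }.
Union: FOLLOW(stmt) = { $, 'do', 'while', num }.

{ $, 'do', 'while', num }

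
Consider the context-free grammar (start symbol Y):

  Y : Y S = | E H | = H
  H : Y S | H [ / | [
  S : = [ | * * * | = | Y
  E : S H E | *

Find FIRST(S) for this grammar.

{ *, = }

S : = [ contributes {=}.
S : * * * contributes {*}.
S : = contributes {=}.
From S : Y: add FIRST(Y) = { *, = }.
Union: FIRST(S) = { *, = }.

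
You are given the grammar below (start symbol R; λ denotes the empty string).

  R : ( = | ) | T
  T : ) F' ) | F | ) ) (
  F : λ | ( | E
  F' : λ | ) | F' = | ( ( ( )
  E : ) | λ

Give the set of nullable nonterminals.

{ E, F, F', R, T }

Directly nullable (have an λ-production): F, F', E.
R : T with every symbol nullable, so R is nullable.
T : F with every symbol nullable, so T is nullable.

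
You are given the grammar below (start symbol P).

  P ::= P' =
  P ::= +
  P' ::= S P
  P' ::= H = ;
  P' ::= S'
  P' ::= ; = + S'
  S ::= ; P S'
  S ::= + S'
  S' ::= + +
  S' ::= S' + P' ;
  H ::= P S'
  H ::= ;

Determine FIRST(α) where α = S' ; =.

Add FIRST(S') = { + }; S' is not nullable, stop.

{ + }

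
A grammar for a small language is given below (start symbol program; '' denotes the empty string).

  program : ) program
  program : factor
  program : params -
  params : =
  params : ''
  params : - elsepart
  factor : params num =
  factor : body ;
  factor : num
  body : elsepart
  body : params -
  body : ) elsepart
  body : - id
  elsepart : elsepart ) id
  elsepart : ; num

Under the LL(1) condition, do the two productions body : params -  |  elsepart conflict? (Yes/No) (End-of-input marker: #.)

No

FIRST(params -) = { -, = } and FIRST(elsepart) = { ; }.
The FIRST sets are disjoint and neither alternative is nullable — no conflict.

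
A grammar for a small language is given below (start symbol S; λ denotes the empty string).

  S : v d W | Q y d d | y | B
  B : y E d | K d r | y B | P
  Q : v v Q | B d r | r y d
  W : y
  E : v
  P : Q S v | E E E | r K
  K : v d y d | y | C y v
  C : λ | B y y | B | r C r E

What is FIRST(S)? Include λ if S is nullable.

{ r, v, y }

S : v d W contributes {v}.
From S : Q y d d: add FIRST(Q) = { r, v, y }.
S : y contributes {y}.
From S : B: add FIRST(B) = { r, v, y }.
Union: FIRST(S) = { r, v, y }.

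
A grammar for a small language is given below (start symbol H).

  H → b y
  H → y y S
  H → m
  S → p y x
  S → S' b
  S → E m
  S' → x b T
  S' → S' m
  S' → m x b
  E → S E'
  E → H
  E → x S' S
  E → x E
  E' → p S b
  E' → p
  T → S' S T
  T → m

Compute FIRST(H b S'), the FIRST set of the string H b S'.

Add FIRST(H) = { b, m, y }; H is not nullable, stop.

{ b, m, y }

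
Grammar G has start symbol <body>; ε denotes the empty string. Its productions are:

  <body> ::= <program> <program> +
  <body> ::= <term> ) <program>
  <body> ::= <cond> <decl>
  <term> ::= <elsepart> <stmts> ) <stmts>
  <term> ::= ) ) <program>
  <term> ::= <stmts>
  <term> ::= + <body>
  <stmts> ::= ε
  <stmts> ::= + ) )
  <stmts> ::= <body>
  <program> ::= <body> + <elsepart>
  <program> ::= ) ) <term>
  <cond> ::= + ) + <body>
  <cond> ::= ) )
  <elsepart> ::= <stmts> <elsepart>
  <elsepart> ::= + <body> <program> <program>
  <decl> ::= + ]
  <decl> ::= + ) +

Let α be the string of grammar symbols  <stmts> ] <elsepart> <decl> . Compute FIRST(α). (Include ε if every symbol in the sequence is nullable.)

{ ), +, ] }

Add FIRST(<stmts>)\{ε} = { ), + }; <stmts> is nullable, continue.
] is a terminal; add {]} and stop.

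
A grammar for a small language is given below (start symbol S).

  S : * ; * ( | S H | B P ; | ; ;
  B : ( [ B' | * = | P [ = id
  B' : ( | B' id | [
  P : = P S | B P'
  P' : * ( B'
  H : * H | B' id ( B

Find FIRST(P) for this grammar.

{ (, *, = }

P : = P S contributes {=}.
From P : B P': add FIRST(B) = { (, *, = }.
Union: FIRST(P) = { (, *, = }.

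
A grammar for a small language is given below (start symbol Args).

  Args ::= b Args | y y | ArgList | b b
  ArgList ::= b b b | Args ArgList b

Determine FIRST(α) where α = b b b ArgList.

b is a terminal; add {b} and stop.

{ b }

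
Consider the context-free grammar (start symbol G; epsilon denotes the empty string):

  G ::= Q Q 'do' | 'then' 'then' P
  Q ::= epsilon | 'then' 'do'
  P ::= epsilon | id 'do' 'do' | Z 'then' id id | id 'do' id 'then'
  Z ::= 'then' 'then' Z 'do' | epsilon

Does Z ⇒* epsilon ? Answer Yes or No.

Z has an epsilon-production, so Z ⇒ epsilon.

Yes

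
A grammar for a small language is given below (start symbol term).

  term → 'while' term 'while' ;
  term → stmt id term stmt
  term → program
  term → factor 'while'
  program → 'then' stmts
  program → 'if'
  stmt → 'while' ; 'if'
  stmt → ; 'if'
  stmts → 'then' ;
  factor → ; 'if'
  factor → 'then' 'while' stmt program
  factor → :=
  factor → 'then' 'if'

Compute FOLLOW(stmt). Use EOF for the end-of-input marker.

{ EOF, 'if', 'then', 'while', ;, id }

In term → stmt id term stmt: add FIRST(id term stmt) = { id }.
In term → stmt id term stmt: stmt is at the end, add FOLLOW(term) = { EOF, 'while', ; }.
In factor → 'then' 'while' stmt program: add FIRST(program) = { 'if', 'then' }.
Union: FOLLOW(stmt) = { EOF, 'if', 'then', 'while', ;, id }.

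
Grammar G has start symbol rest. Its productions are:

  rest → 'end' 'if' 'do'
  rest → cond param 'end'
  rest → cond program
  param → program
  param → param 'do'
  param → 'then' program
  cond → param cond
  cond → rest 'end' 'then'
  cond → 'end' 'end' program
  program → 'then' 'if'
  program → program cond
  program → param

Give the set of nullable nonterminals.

No nonterminal has an empty production or an RHS whose symbols are all nullable.

{ } (none)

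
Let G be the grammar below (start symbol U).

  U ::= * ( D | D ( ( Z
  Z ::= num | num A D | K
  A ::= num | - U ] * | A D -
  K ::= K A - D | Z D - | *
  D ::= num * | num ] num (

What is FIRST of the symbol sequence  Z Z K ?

Add FIRST(Z) = { *, num }; Z is not nullable, stop.

{ *, num }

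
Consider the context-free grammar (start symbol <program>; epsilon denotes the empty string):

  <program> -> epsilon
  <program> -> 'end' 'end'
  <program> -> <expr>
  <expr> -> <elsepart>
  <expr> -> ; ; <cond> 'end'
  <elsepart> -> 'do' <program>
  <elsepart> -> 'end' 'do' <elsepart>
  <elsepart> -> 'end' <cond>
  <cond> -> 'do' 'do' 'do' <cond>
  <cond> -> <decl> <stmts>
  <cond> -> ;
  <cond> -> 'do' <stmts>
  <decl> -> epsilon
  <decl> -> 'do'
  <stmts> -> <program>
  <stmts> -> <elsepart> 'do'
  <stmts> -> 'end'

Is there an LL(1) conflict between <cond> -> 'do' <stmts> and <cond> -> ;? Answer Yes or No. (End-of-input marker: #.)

FIRST('do' <stmts>) = { 'do' } and FIRST(;) = { ; }.
The FIRST sets are disjoint and neither alternative is nullable — no conflict.

No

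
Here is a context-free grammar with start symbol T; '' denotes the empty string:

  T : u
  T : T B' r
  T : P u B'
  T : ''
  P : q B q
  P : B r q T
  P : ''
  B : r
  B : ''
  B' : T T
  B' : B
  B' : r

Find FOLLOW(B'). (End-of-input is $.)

{ $, q, r, u }

In T : T B' r: add FIRST(r) = { r }.
In T : P u B': B' is at the end, add FOLLOW(T) = { $, q, r, u }.
Union: FOLLOW(B') = { $, q, r, u }.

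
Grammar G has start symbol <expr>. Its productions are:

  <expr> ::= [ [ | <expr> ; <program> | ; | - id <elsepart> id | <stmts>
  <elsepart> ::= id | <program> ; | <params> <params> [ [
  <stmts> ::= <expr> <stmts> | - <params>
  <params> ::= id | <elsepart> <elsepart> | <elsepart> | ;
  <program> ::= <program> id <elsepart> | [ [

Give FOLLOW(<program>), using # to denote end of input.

{ #, -, ;, [, id }

In <expr> ::= <expr> ; <program>: <program> is at the end, add FOLLOW(<expr>) = { #, -, ;, [ }.
In <elsepart> ::= <program> ;: add FIRST(;) = { ; }.
In <program> ::= <program> id <elsepart>: add FIRST(id <elsepart>) = { id }.
Union: FOLLOW(<program>) = { #, -, ;, [, id }.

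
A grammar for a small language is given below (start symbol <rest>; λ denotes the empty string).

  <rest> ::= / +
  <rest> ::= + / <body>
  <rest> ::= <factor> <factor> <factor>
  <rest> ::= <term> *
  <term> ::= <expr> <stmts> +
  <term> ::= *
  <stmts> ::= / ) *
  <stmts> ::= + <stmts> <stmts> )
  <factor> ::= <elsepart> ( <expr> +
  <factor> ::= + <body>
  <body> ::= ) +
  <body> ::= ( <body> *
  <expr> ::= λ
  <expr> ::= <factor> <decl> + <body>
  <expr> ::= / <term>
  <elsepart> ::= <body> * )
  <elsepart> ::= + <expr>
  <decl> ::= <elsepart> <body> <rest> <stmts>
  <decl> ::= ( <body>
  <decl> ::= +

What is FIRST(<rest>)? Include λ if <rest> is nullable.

<rest> ::= / + contributes {/}.
<rest> ::= + / <body> contributes {+}.
From <rest> ::= <factor> <factor> <factor>: add FIRST(<factor>) = { (, ), + }.
From <rest> ::= <term> *: add FIRST(<term>) = { (, ), *, +, / }.
Union: FIRST(<rest>) = { (, ), *, +, / }.

{ (, ), *, +, / }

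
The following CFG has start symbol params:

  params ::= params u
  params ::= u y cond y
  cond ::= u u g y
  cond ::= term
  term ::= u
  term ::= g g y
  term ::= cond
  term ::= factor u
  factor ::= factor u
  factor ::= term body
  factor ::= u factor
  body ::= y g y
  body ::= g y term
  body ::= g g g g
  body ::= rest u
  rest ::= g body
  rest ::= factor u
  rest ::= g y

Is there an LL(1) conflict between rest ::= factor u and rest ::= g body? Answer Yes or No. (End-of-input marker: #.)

FIRST(factor u) = { g, u } and FIRST(g body) = { g }.
Both contain g, so the two alternatives are not disjoint — LL(1) conflict.

Yes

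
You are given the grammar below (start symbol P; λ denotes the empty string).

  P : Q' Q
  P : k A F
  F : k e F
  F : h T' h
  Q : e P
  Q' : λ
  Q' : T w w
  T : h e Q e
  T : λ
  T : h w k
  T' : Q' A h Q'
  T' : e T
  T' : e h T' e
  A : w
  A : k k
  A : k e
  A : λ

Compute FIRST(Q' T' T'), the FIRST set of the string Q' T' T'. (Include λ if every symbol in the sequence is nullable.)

{ e, h, k, w }

Add FIRST(Q')\{λ} = { h, w }; Q' is nullable, continue.
Add FIRST(T') = { e, h, k, w }; T' is not nullable, stop.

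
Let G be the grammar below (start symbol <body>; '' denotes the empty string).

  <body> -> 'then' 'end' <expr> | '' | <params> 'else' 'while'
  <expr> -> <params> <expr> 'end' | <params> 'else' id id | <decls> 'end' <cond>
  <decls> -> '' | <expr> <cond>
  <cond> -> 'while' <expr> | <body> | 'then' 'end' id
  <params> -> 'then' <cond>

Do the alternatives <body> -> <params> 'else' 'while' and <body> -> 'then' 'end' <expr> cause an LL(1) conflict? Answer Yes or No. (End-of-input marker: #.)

FIRST(<params> 'else' 'while') = { 'then' } and FIRST('then' 'end' <expr>) = { 'then' }.
Both contain 'then', so the two alternatives are not disjoint — LL(1) conflict.

Yes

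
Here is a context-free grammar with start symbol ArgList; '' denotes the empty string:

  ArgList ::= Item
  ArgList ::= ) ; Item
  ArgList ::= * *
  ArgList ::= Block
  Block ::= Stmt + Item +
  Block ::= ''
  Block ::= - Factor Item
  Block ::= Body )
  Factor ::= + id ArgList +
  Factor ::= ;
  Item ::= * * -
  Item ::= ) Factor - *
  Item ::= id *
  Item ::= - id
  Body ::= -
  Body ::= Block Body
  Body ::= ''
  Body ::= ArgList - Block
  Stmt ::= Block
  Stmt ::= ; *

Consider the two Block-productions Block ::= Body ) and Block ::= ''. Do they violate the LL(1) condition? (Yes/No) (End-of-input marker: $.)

FIRST(Body )) = { ), *, +, -, ;, id } and FIRST('') = { '' }.
The second alternative is nullable and FOLLOW(Block) = { $, ), *, +, -, ;, id } shares ) with FIRST of the first — conflict.

Yes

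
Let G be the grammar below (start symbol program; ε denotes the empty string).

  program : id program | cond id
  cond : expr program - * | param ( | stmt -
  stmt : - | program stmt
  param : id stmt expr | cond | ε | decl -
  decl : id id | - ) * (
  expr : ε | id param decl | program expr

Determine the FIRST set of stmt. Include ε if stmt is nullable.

{ (, -, id }

stmt : - contributes {-}.
From stmt : program stmt: add FIRST(program) = { (, -, id }.
Union: FIRST(stmt) = { (, -, id }.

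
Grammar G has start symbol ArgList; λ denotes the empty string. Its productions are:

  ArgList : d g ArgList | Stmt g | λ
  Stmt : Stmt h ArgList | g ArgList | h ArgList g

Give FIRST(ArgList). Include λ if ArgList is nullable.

ArgList : d g ArgList contributes {d}.
From ArgList : Stmt g: add FIRST(Stmt) = { g, h }.
ArgList : λ contributes λ.
Union: FIRST(ArgList) = { d, g, h, λ }.

{ d, g, h, λ }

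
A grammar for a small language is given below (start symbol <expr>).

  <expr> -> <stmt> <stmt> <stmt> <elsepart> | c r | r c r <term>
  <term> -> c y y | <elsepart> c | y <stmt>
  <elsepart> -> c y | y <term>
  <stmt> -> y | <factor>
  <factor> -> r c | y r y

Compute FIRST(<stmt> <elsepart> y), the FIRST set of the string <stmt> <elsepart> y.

{ r, y }

Add FIRST(<stmt>) = { r, y }; <stmt> is not nullable, stop.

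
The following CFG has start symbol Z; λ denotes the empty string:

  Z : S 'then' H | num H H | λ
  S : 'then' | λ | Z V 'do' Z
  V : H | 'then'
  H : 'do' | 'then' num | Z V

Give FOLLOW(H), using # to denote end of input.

In Z : S 'then' H: H is at the end, add FOLLOW(Z) = { #, 'do', 'then', num }.
In Z : num H H: add FIRST(H) = { 'do', 'then', num }.
In Z : num H H: H is at the end, add FOLLOW(Z) = { #, 'do', 'then', num }.
In V : H: H is at the end, add FOLLOW(V) = { #, 'do', 'then', num }.
Union: FOLLOW(H) = { #, 'do', 'then', num }.

{ #, 'do', 'then', num }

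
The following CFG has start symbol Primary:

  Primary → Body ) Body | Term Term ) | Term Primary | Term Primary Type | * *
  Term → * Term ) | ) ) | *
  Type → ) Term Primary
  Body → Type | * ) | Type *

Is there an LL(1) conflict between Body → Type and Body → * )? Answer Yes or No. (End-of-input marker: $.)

FIRST(Type) = { ) } and FIRST(* )) = { * }.
The FIRST sets are disjoint and neither alternative is nullable — no conflict.

No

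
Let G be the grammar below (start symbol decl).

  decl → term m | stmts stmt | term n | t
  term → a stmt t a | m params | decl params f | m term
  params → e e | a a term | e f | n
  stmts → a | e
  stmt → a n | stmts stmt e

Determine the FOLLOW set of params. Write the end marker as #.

In term → m params: params is at the end, add FOLLOW(term) = { f, m, n }.
In term → decl params f: add FIRST(f) = { f }.
Union: FOLLOW(params) = { f, m, n }.

{ f, m, n }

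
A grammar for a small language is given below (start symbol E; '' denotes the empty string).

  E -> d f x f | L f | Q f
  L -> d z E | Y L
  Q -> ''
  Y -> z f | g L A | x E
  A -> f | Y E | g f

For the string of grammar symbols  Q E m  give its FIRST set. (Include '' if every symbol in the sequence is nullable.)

Add FIRST(Q)\{''} = {  }; Q is nullable, continue.
Add FIRST(E) = { d, f, g, x, z }; E is not nullable, stop.

{ d, f, g, x, z }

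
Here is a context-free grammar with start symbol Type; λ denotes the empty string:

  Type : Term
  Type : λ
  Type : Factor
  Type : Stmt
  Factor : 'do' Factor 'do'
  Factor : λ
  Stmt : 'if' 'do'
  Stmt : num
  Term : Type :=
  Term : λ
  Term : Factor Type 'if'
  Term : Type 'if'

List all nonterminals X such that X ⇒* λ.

{ Factor, Term, Type }

Directly nullable (have an λ-production): Type, Factor, Term.
No other nonterminal has a production whose RHS symbols are all nullable.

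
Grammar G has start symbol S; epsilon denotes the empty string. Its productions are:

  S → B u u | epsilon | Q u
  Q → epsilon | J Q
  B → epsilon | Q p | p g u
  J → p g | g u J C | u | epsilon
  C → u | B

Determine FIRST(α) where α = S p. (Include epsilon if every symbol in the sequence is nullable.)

{ g, p, u }

Add FIRST(S)\{epsilon} = { g, p, u }; S is nullable, continue.
p is a terminal; add {p} and stop.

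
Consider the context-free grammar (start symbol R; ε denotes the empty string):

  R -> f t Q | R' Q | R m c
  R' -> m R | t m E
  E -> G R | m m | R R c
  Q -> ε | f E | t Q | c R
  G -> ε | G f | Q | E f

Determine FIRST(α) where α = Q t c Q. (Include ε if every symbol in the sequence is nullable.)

Add FIRST(Q)\{ε} = { c, f, t }; Q is nullable, continue.
t is a terminal; add {t} and stop.

{ c, f, t }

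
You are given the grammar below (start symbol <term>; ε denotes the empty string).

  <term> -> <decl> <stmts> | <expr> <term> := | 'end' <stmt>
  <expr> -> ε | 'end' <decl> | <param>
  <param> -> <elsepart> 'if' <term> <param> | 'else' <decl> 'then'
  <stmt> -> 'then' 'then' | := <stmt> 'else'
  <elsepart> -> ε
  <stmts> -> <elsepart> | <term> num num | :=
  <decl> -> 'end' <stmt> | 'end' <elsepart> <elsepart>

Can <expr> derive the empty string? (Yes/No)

<expr> has an ε-production, so <expr> ⇒ ε.

Yes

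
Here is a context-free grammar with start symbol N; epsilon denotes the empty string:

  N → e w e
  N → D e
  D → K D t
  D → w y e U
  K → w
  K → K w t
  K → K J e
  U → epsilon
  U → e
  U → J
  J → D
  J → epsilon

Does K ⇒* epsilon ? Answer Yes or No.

Nullable nonterminals: J, U.
No production of K has an RHS whose symbols are all nullable, so K is not nullable.

No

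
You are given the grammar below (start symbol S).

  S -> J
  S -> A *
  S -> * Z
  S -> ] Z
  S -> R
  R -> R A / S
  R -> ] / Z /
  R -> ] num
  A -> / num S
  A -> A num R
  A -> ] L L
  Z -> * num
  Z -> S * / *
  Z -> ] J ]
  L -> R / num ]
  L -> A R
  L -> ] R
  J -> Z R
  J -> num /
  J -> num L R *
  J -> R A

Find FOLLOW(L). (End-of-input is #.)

In A -> ] L L: add FIRST(L) = { /, ] }.
In A -> ] L L: L is at the end, add FOLLOW(A) = { #, *, /, ], num }.
In J -> num L R *: add FIRST(R *) = { ] }.
Union: FOLLOW(L) = { #, *, /, ], num }.

{ #, *, /, ], num }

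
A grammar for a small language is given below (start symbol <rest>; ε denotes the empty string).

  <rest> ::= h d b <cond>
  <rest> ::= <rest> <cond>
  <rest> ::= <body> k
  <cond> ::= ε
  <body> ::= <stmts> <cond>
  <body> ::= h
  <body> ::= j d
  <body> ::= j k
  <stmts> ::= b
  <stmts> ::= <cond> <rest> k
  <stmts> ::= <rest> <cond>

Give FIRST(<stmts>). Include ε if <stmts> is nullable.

<stmts> ::= b contributes {b}.
From <stmts> ::= <cond> <rest> k: <cond> nullable, take FIRST(<cond>) ∪ FIRST(<rest>) = { b, h, j }.
From <stmts> ::= <rest> <cond>: add FIRST(<rest>) = { b, h, j }.
Union: FIRST(<stmts>) = { b, h, j }.

{ b, h, j }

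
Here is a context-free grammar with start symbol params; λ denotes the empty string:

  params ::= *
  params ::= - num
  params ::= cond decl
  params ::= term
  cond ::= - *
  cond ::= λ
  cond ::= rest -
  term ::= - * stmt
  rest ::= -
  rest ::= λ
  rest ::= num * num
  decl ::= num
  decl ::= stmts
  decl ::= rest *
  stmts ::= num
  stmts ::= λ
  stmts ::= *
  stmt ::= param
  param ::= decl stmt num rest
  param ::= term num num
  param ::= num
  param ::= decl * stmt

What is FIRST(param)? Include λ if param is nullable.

{ *, -, num }

From param ::= decl stmt num rest: decl nullable, take FIRST(decl) ∪ FIRST(stmt) = { *, -, num }.
From param ::= term num num: add FIRST(term) = { - }.
param ::= num contributes {num}.
From param ::= decl * stmt: decl nullable, take FIRST(decl) ∪ {*} = { *, -, num }.
Union: FIRST(param) = { *, -, num }.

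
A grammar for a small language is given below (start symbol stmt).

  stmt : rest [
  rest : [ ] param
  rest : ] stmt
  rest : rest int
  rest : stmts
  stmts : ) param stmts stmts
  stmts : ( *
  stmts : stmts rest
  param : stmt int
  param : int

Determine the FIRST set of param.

From param : stmt int: add FIRST(stmt) = { (, ), [, ] }.
param : int contributes {int}.
Union: FIRST(param) = { (, ), [, ], int }.

{ (, ), [, ], int }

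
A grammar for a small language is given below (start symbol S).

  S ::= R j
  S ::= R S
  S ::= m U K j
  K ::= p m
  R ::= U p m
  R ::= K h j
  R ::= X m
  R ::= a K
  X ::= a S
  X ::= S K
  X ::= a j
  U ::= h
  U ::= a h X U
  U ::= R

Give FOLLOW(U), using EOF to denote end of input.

{ p }

In S ::= m U K j: add FIRST(K j) = { p }.
In R ::= U p m: add FIRST(p m) = { p }.
In U ::= a h X U: U is at the end, add FOLLOW(U) = { p }.
Union: FOLLOW(U) = { p }.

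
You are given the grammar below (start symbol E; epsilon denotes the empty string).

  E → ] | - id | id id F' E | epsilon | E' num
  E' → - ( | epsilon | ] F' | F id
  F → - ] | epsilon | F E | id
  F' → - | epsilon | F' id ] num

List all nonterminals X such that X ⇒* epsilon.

Directly nullable (have an epsilon-production): E, E', F, F'.

{ E, E', F, F' }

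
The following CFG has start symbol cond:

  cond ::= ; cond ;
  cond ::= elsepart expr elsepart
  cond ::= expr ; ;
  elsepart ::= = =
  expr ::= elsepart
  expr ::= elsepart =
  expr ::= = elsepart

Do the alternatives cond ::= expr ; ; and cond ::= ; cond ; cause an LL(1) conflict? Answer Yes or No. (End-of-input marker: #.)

FIRST(expr ; ;) = { = } and FIRST(; cond ;) = { ; }.
The FIRST sets are disjoint and neither alternative is nullable — no conflict.

No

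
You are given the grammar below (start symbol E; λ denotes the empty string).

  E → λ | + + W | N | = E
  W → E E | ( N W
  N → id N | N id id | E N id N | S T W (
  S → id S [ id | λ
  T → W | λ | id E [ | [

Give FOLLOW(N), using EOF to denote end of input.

In E → N: N is at the end, add FOLLOW(E) = { EOF, (, +, =, [, id }.
In W → ( N W: add FIRST(W)\{λ} = { (, +, =, [, id }.
  Since W is nullable, also add FOLLOW(W) = { EOF, (, +, =, [, id }.
In N → id N: N is at the end, add FOLLOW(N) = { EOF, (, +, =, [, id }.
In N → N id id: add FIRST(id id) = { id }.
In N → E N id N: add FIRST(id N) = { id }.
In N → E N id N: N is at the end, add FOLLOW(N) = { EOF, (, +, =, [, id }.
Union: FOLLOW(N) = { EOF, (, +, =, [, id }.

{ EOF, (, +, =, [, id }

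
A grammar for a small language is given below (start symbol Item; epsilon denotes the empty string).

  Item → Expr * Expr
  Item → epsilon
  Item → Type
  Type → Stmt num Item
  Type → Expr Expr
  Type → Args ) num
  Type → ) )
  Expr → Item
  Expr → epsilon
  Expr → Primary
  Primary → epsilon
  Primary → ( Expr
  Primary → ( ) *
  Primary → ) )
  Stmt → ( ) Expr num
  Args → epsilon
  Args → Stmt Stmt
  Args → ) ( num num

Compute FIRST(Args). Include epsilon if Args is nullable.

Args → epsilon contributes epsilon.
From Args → Stmt Stmt: add FIRST(Stmt) = { ( }.
Args → ) ( num num contributes {)}.
Union: FIRST(Args) = { (, ), epsilon }.

{ (, ), epsilon }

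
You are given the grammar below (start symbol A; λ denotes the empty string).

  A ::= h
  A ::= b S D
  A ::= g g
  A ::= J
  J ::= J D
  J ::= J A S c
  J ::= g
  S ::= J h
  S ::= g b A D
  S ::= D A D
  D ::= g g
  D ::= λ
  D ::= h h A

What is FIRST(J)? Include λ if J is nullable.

From J ::= J D: add FIRST(J) = { g }.
From J ::= J A S c: add FIRST(J) = { g }.
J ::= g contributes {g}.
Union: FIRST(J) = { g }.

{ g }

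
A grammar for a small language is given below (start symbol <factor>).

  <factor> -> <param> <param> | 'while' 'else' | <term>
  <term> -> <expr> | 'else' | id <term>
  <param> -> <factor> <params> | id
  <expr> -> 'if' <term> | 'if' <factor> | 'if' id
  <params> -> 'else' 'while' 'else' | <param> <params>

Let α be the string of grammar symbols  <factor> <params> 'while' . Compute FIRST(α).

Add FIRST(<factor>) = { 'else', 'if', 'while', id }; <factor> is not nullable, stop.

{ 'else', 'if', 'while', id }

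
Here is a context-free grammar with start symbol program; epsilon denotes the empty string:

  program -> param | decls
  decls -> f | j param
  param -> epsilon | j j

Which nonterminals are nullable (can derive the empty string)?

{ param, program }

Directly nullable (have an epsilon-production): param.
program -> param with every symbol nullable, so program is nullable.
No other nonterminal has a production whose RHS symbols are all nullable.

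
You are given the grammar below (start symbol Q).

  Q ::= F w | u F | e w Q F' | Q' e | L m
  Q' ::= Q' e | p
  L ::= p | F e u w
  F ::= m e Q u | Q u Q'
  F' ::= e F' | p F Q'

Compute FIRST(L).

{ e, m, p, u }

L ::= p contributes {p}.
From L ::= F e u w: add FIRST(F) = { e, m, p, u }.
Union: FIRST(L) = { e, m, p, u }.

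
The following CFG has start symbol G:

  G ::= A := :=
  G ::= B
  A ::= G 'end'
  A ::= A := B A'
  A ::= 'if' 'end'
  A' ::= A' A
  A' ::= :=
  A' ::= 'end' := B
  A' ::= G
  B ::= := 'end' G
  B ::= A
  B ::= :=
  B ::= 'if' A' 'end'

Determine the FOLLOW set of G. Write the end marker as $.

G is the start symbol, so $ ∈ FOLLOW(G).
In A ::= G 'end': add FIRST('end') = { 'end' }.
In A' ::= G: G is at the end, add FOLLOW(A') = { $, 'end', 'if', := }.
In B ::= := 'end' G: G is at the end, add FOLLOW(B) = { $, 'end', 'if', := }.
Union: FOLLOW(G) = { $, 'end', 'if', := }.

{ $, 'end', 'if', := }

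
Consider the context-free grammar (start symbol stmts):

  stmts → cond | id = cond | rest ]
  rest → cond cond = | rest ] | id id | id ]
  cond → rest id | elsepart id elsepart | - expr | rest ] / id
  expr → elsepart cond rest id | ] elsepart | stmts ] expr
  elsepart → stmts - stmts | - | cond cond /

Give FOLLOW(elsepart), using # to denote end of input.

In cond → elsepart id elsepart: add FIRST(id elsepart) = { id }.
In cond → elsepart id elsepart: elsepart is at the end, add FOLLOW(cond) = { #, -, /, =, ], id }.
In expr → elsepart cond rest id: add FIRST(cond rest id) = { -, id }.
In expr → ] elsepart: elsepart is at the end, add FOLLOW(expr) = { #, -, /, =, ], id }.
Union: FOLLOW(elsepart) = { #, -, /, =, ], id }.

{ #, -, /, =, ], id }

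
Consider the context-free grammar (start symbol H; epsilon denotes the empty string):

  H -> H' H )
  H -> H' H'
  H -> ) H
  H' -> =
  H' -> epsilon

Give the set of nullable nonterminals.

Directly nullable (have an epsilon-production): H'.
H -> H' H' with every symbol nullable, so H is nullable.

{ H, H' }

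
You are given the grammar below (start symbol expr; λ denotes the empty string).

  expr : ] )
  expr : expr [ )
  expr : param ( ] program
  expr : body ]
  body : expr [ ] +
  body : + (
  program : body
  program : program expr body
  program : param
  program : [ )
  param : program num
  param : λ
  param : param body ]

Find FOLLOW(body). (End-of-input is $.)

In expr : body ]: add FIRST(]) = { ] }.
In program : body: body is at the end, add FOLLOW(program) = { $, (, +, [, ], num }.
In program : program expr body: body is at the end, add FOLLOW(program) = { $, (, +, [, ], num }.
In param : param body ]: add FIRST(]) = { ] }.
Union: FOLLOW(body) = { $, (, +, [, ], num }.

{ $, (, +, [, ], num }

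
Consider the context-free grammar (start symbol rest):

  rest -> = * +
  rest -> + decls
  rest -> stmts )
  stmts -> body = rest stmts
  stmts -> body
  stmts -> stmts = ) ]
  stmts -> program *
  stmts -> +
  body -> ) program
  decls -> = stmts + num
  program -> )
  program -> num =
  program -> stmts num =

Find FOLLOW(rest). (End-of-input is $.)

rest is the start symbol, so $ ∈ FOLLOW(rest).
In stmts -> body = rest stmts: add FIRST(stmts) = { ), +, num }.
Union: FOLLOW(rest) = { $, ), +, num }.

{ $, ), +, num }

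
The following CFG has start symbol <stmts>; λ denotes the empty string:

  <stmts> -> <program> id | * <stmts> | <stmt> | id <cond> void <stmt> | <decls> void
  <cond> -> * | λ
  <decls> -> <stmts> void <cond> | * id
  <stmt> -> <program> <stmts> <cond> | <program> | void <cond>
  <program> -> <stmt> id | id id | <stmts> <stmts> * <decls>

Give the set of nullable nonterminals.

Directly nullable (have an λ-production): <cond>.
No other nonterminal has a production whose RHS symbols are all nullable.

{ <cond> }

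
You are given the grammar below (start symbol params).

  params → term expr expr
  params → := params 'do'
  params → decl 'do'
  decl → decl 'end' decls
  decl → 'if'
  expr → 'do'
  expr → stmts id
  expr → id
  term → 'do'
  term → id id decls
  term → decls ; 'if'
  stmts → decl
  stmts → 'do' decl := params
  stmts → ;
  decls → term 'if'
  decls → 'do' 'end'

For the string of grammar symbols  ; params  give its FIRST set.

; is a terminal; add {;} and stop.

{ ; }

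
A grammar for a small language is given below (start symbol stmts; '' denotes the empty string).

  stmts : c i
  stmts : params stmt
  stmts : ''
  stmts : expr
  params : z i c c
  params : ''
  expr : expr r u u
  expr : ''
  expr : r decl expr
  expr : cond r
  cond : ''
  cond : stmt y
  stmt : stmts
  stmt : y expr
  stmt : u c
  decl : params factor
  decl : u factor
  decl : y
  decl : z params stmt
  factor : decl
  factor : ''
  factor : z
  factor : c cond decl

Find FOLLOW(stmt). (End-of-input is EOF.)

In stmts : params stmt: stmt is at the end, add FOLLOW(stmts) = { EOF, c, r, u, y, z }.
In cond : stmt y: add FIRST(y) = { y }.
In decl : z params stmt: stmt is at the end, add FOLLOW(decl) = { EOF, c, r, u, y, z }.
Union: FOLLOW(stmt) = { EOF, c, r, u, y, z }.

{ EOF, c, r, u, y, z }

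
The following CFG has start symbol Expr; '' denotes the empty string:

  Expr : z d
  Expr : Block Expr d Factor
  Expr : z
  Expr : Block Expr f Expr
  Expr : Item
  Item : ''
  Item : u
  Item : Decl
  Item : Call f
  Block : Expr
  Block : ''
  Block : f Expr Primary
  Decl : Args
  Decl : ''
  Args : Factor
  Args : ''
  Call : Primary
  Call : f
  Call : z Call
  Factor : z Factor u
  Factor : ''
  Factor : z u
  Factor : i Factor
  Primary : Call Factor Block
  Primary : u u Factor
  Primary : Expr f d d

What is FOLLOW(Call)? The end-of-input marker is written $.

{ d, f, i, u, z }

In Item : Call f: add FIRST(f) = { f }.
In Call : z Call: Call is at the end, add FOLLOW(Call) = { d, f, i, u, z }.
In Primary : Call Factor Block: add FIRST(Factor Block)\{''} = { d, f, i, u, z }.
  Since Factor Block is nullable, also add FOLLOW(Primary) = { d, f, i, u, z }.
Union: FOLLOW(Call) = { d, f, i, u, z }.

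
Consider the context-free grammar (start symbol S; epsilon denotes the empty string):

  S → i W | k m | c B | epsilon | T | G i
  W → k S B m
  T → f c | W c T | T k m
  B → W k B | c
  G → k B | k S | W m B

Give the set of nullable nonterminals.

Directly nullable (have an epsilon-production): S.
No other nonterminal has a production whose RHS symbols are all nullable.

{ S }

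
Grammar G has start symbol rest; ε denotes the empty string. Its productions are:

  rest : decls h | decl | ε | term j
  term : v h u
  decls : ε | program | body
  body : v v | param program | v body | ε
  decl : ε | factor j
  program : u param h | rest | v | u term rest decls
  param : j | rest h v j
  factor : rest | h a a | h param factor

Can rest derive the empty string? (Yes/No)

rest has an ε-production, so rest ⇒ ε.

Yes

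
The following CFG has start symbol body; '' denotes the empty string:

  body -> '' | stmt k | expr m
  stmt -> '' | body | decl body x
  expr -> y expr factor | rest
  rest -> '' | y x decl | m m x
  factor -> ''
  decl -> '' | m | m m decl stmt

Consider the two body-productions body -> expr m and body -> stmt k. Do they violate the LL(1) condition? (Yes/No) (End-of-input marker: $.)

FIRST(expr m) = { m, y } and FIRST(stmt k) = { k, m, x, y }.
Both contain m, so the two alternatives are not disjoint — LL(1) conflict.

Yes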